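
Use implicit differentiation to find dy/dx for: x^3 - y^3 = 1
Take d/dx of both sides. Since y is implicitly a function of x, the chain rule attaches a y' = dy/dx factor whenever we differentiate through y.

Set F(x, y) = (left side) − (right side), so the curve is F = 0. Differentiating each term of F:
  d/dx[x^3] = 3x^2
  d/dx[-y^3] = -3y^2·y'
  d/dx[-1] = 0

Collecting, the y'-free part is the partial derivative in x and the y' coefficient is the partial derivative in y:
  ∂F/∂x = 3x^2
  ∂F/∂y = -3y^2

so d/dx[F(x, y(x))] = ∂F/∂x + (∂F/∂y)·y' = 0. Rearranging,
  dy/dx = -(∂F/∂x)/(∂F/∂y) = -(3x^2)/(-3y^2) = x^2/y^2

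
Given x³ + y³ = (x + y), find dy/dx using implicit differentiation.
Differentiate the relation implicitly: treat y = y(x) and apply the chain rule, so every y-derivative picks up a y' = dy/dx factor.

With everything moved to the left-hand side, differentiate term by term:
  d/dx[x^3] = 3x^2
  d/dx[-x] = -1
  d/dx[y^3] = 3y^2·y'
  d/dx[-y] = -y'

Separating the contributions that come from x directly and those that come through y:
  without y':      3x^2 - 1
  multiplying y':  3y^2 - 1

so (3x^2 - 1) + (3y^2 - 1)·y' = 0, and therefore
  dy/dx = -(3x^2 - 1)/(3y^2 - 1) = (1 - 3x^2)/(3y^2 - 1)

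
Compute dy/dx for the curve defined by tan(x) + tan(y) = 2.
Take d/dx of both sides. Since y is implicitly a function of x, the chain rule attaches a y' = dy/dx factor whenever we differentiate through y.

Set F(x, y) = (left side) − (right side), so the curve is F = 0. Differentiating each term of F:
  d/dx[tan(x)] = tan(x)^2 + 1
  d/dx[tan(y)] = y'(tan(y)^2 + 1)
  d/dx[-2] = 0

Collecting, the y'-free part is the partial derivative in x and the y' coefficient is the partial derivative in y:
  ∂F/∂x = tan(x)^2 + 1
  ∂F/∂y = tan(y)^2 + 1

so d/dx[F(x, y(x))] = ∂F/∂x + (∂F/∂y)·y' = 0. Rearranging,
  dy/dx = -(∂F/∂x)/(∂F/∂y) = -(tan(x)^2 + 1)/(tan(y)^2 + 1) = -cos(y)^2/cos(x)^2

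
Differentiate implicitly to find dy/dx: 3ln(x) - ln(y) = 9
Take d/dx of both sides. Since y is implicitly a function of x, the chain rule attaches a y' = dy/dx factor whenever we differentiate through y.

Set F(x, y) = (left side) − (right side), so the curve is F = 0. Differentiating each term of F:
  d/dx[3ln(x)] = 3/x
  d/dx[-ln(y)] = -y'/y
  d/dx[-9] = 0

Collecting, the y'-free part is the partial derivative in x and the y' coefficient is the partial derivative in y:
  ∂F/∂x = 3/x
  ∂F/∂y = -1/y

so d/dx[F(x, y(x))] = ∂F/∂x + (∂F/∂y)·y' = 0. Rearranging,
  dy/dx = -(∂F/∂x)/(∂F/∂y) = -(3/x)/(-1/y) = 3y/x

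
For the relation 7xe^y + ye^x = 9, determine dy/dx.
Take d/dx of both sides. Since y is implicitly a function of x, the chain rule attaches a y' = dy/dx factor whenever we differentiate through y.

Set F(x, y) = (left side) − (right side), so the curve is F = 0. Differentiating each term of F:
  d/dx[7x·e^(y)] = 7x·y'·e^(y) + 7e^(y)
  d/dx[y·e^(x)] = y·e^(x) + y'·e^(x)
  d/dx[-9] = 0

Collecting, the y'-free part is the partial derivative in x and the y' coefficient is the partial derivative in y:
  ∂F/∂x = y·e^(x) + 7e^(y)
  ∂F/∂y = 7x·e^(y) + e^(x)

so d/dx[F(x, y(x))] = ∂F/∂x + (∂F/∂y)·y' = 0. Rearranging,
  dy/dx = -(∂F/∂x)/(∂F/∂y) = -(y·e^(x) + 7e^(y))/(7x·e^(y) + e^(x)) = (-y·e^(x) - 7e^(y))/(7x·e^(y) + e^(x))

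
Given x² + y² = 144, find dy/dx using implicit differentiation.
Differentiate both sides with respect to x, treating y as y(x). By the chain rule, any term containing y contributes a factor of y' = dy/dx when we differentiate it.

Move every term to one side and write the relation as F(x, y) = 0. Term by term,
  d/dx[x^2] = 2x
  d/dx[y^2] = 2y·y'
  d/dx[-144] = 0

The pieces without y' make up ∂F/∂x and the coefficient of y' is ∂F/∂y:
  ∂F/∂x = 2x,
  ∂F/∂y = 2y.

Since d/dx[F] = ∂F/∂x + (∂F/∂y)·y' = 0, solve for y':
  (∂F/∂y)·y' = -∂F/∂x
  dy/dx = -(∂F/∂x)/(∂F/∂y) = -(2x)/(2y) = -x/y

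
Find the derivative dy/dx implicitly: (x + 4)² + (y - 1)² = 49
Take d/dx of both sides. Since y is implicitly a function of x, the chain rule attaches a y' = dy/dx factor whenever we differentiate through y.

Set F(x, y) = (left side) − (right side), so the curve is F = 0. Differentiating each term of F:
  d/dx[(x + 4)^2] = 2x + 8
  d/dx[(y - 1)^2] = 2·y'(y - 1)
  d/dx[-49] = 0

Collecting, the y'-free part is the partial derivative in x and the y' coefficient is the partial derivative in y:
  ∂F/∂x = 2x + 8
  ∂F/∂y = 2y - 2

so d/dx[F(x, y(x))] = ∂F/∂x + (∂F/∂y)·y' = 0. Rearranging,
  dy/dx = -(∂F/∂x)/(∂F/∂y) = -(2x + 8)/(2y - 2) = (-x - 4)/(y - 1)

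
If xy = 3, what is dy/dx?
Differentiate both sides with respect to x, treating y as y(x). By the chain rule, any term containing y contributes a factor of y' = dy/dx when we differentiate it.

Move every term to one side and write the relation as F(x, y) = 0. Term by term,
  d/dx[xy] = x·y' + y
  d/dx[-3] = 0

The pieces without y' make up ∂F/∂x and the coefficient of y' is ∂F/∂y:
  ∂F/∂x = y,
  ∂F/∂y = x.

Since d/dx[F] = ∂F/∂x + (∂F/∂y)·y' = 0, solve for y':
  (∂F/∂y)·y' = -∂F/∂x
  dy/dx = -(∂F/∂x)/(∂F/∂y) = -(y)/(x) = -y/x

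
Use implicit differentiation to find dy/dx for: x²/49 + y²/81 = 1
Apply d/dx to both sides, remembering that y depends on x. Each occurrence of y therefore brings in a y' = dy/dx via the chain rule.

With F(x, y) equal to the left-hand side minus the right, differentiate F term by term:
  d/dx[x^2/49] = 2x/49
  d/dx[y^2/81] = 2y·y'/81
  d/dx[-1] = 0
Adding these up, d/dx[F] = 0 becomes
  (2x/49) + (2y/81)·y' = 0,
so isolating y',
  dy/dx = -(2x/49)/(2y/81) = -81x/(49y)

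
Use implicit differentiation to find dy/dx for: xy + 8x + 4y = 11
Apply d/dx to both sides, remembering that y depends on x. Each occurrence of y therefore brings in a y' = dy/dx via the chain rule.

With F(x, y) equal to the left-hand side minus the right, differentiate F term by term:
  d/dx[xy] = x·y' + y
  d/dx[8x] = 8
  d/dx[4y] = 4·y'
  d/dx[-11] = 0
Adding these up, d/dx[F] = 0 becomes
  (y + 8) + (x + 4)·y' = 0,
so isolating y',
  dy/dx = -(y + 8)/(x + 4) = (-y - 8)/(x + 4)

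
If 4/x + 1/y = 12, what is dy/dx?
Differentiate the relation implicitly: treat y = y(x) and apply the chain rule, so every y-derivative picks up a y' = dy/dx factor.

With everything moved to the left-hand side, differentiate term by term:
  d/dx[1/y] = -y'/y^2
  d/dx[4/x] = -4/x^2
  d/dx[-12] = 0

Separating the contributions that come from x directly and those that come through y:
  without y':      -4/x^2
  multiplying y':  -1/y^2

so (-4/x^2) + (-1/y^2)·y' = 0, and therefore
  dy/dx = -(-4/x^2)/(-1/y^2) = -4y^2/x^2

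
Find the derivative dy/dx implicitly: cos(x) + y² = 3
Apply d/dx to both sides, remembering that y depends on x. Each occurrence of y therefore brings in a y' = dy/dx via the chain rule.

With F(x, y) equal to the left-hand side minus the right, differentiate F term by term:
  d/dx[y^2] = 2y·y'
  d/dx[cos(x)] = -sin(x)
  d/dx[-3] = 0
Adding these up, d/dx[F] = 0 becomes
  (-sin(x)) + (2y)·y' = 0,
so isolating y',
  dy/dx = -(-sin(x))/(2y) = sin(x)/(2y)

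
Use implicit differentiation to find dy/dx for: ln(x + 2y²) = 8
Take d/dx of both sides. Since y is implicitly a function of x, the chain rule attaches a y' = dy/dx factor whenever we differentiate through y.

Set F(x, y) = (left side) − (right side), so the curve is F = 0. Differentiating each term of F:
  d/dx[ln(x + 2y^2)] = (4y·y' + 1)/(x + 2y^2)
  d/dx[-8] = 0

Collecting, the y'-free part is the partial derivative in x and the y' coefficient is the partial derivative in y:
  ∂F/∂x = 1/(x + 2y^2)
  ∂F/∂y = 4y/(x + 2y^2)

so d/dx[F(x, y(x))] = ∂F/∂x + (∂F/∂y)·y' = 0. Rearranging,
  dy/dx = -(∂F/∂x)/(∂F/∂y) = -(1/(x + 2y^2))/(4y/(x + 2y^2)) = -1/(4y)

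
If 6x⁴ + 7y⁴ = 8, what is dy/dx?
Apply d/dx to both sides, remembering that y depends on x. Each occurrence of y therefore brings in a y' = dy/dx via the chain rule.

With F(x, y) equal to the left-hand side minus the right, differentiate F term by term:
  d/dx[6x^4] = 24x^3
  d/dx[7y^4] = 28y^3·y'
  d/dx[-8] = 0
Adding these up, d/dx[F] = 0 becomes
  (24x^3) + (28y^3)·y' = 0,
so isolating y',
  dy/dx = -(24x^3)/(28y^3) = -6x^3/(7y^3)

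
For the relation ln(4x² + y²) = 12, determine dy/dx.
Apply d/dx to both sides, remembering that y depends on x. Each occurrence of y therefore brings in a y' = dy/dx via the chain rule.

With F(x, y) equal to the left-hand side minus the right, differentiate F term by term:
  d/dx[ln(4x^2 + y^2)] = (8x + 2y·y')/(4x^2 + y^2)
  d/dx[-12] = 0
Adding these up, d/dx[F] = 0 becomes
  (8x/(4x^2 + y^2)) + (2y/(4x^2 + y^2))·y' = 0,
so isolating y',
  dy/dx = -(8x/(4x^2 + y^2))/(2y/(4x^2 + y^2)) = -4x/y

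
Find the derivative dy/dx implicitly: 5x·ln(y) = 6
Differentiate the relation implicitly: treat y = y(x) and apply the chain rule, so every y-derivative picks up a y' = dy/dx factor.

With everything moved to the left-hand side, differentiate term by term:
  d/dx[5x·ln(y)] = 5x·y'/y + 5ln(y)
  d/dx[-6] = 0

Separating the contributions that come from x directly and those that come through y:
  without y':      5ln(y)
  multiplying y':  5x/y

so (5ln(y)) + (5x/y)·y' = 0, and therefore
  dy/dx = -(5ln(y))/(5x/y) = -y·ln(y)/x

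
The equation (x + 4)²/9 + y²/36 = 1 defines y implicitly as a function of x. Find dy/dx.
Differentiate both sides with respect to x, treating y as y(x). By the chain rule, any term containing y contributes a factor of y' = dy/dx when we differentiate it.

Move every term to one side and write the relation as F(x, y) = 0. Term by term,
  d/dx[y^2/36] = y·y'/18
  d/dx[(x + 4)^2/9] = 2x/9 + 8/9
  d/dx[-1] = 0

The pieces without y' make up ∂F/∂x and the coefficient of y' is ∂F/∂y:
  ∂F/∂x = 2x/9 + 8/9,
  ∂F/∂y = y/18.

Since d/dx[F] = ∂F/∂x + (∂F/∂y)·y' = 0, solve for y':
  (∂F/∂y)·y' = -∂F/∂x
  dy/dx = -(∂F/∂x)/(∂F/∂y) = -(2x/9 + 8/9)/(y/18)
        = -(2(x + 4)/9)/(y/18) = 4(-x - 4)/y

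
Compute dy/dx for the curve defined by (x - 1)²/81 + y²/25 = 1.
Differentiate both sides with respect to x, treating y as y(x). By the chain rule, any term containing y contributes a factor of y' = dy/dx when we differentiate it.

Move every term to one side and write the relation as F(x, y) = 0. Term by term,
  d/dx[y^2/25] = 2y·y'/25
  d/dx[(x - 1)^2/81] = 2x/81 - 2/81
  d/dx[-1] = 0

The pieces without y' make up ∂F/∂x and the coefficient of y' is ∂F/∂y:
  ∂F/∂x = 2x/81 - 2/81,
  ∂F/∂y = 2y/25.

Since d/dx[F] = ∂F/∂x + (∂F/∂y)·y' = 0, solve for y':
  (∂F/∂y)·y' = -∂F/∂x
  dy/dx = -(∂F/∂x)/(∂F/∂y) = -(2x/81 - 2/81)/(2y/25)
        = -(2(x - 1)/81)/(2y/25) = 25(1 - x)/(81y)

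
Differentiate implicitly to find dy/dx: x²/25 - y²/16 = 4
Differentiate the relation implicitly: treat y = y(x) and apply the chain rule, so every y-derivative picks up a y' = dy/dx factor.

With everything moved to the left-hand side, differentiate term by term:
  d/dx[x^2/25] = 2x/25
  d/dx[-y^2/16] = -y·y'/8
  d/dx[-4] = 0

Separating the contributions that come from x directly and those that come through y:
  without y':      2x/25
  multiplying y':  -y/8

so (2x/25) + (-y/8)·y' = 0, and therefore
  dy/dx = -(2x/25)/(-y/8) = 16x/(25y)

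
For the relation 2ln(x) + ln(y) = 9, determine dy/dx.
Differentiate the relation implicitly: treat y = y(x) and apply the chain rule, so every y-derivative picks up a y' = dy/dx factor.

With everything moved to the left-hand side, differentiate term by term:
  d/dx[2ln(x)] = 2/x
  d/dx[ln(y)] = y'/y
  d/dx[-9] = 0

Separating the contributions that come from x directly and those that come through y:
  without y':      2/x
  multiplying y':  1/y

so (2/x) + (1/y)·y' = 0, and therefore
  dy/dx = -(2/x)/(1/y) = -2y/x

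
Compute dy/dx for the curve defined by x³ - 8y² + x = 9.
Apply d/dx to both sides, remembering that y depends on x. Each occurrence of y therefore brings in a y' = dy/dx via the chain rule.

With F(x, y) equal to the left-hand side minus the right, differentiate F term by term:
  d/dx[x^3] = 3x^2
  d/dx[x] = 1
  d/dx[-8y^2] = -16y·y'
  d/dx[-9] = 0
Adding these up, d/dx[F] = 0 becomes
  (3x^2 + 1) + (-16y)·y' = 0,
so isolating y',
  dy/dx = -(3x^2 + 1)/(-16y) = (3x^2 + 1)/(16y)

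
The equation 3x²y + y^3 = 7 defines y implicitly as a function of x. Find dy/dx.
Differentiate the relation implicitly: treat y = y(x) and apply the chain rule, so every y-derivative picks up a y' = dy/dx factor.

With everything moved to the left-hand side, differentiate term by term:
  d/dx[3x^2y] = 3x^2·y' + 6xy
  d/dx[y^3] = 3y^2·y'
  d/dx[-7] = 0

Separating the contributions that come from x directly and those that come through y:
  without y':      6xy
  multiplying y':  3x^2 + 3y^2

so (6xy) + (3x^2 + 3y^2)·y' = 0, and therefore
  dy/dx = -(6xy)/(3x^2 + 3y^2) = -2xy/(x^2 + y^2)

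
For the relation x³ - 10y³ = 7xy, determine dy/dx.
Differentiate the relation implicitly: treat y = y(x) and apply the chain rule, so every y-derivative picks up a y' = dy/dx factor.

With everything moved to the left-hand side, differentiate term by term:
  d/dx[x^3] = 3x^2
  d/dx[-7xy] = -7x·y' - 7y
  d/dx[-10y^3] = -30y^2·y'

Separating the contributions that come from x directly and those that come through y:
  without y':      3x^2 - 7y
  multiplying y':  -7x - 30y^2

so (3x^2 - 7y) + (-7x - 30y^2)·y' = 0, and therefore
  dy/dx = -(3x^2 - 7y)/(-7x - 30y^2) = (3x^2 - 7y)/(7x + 30y^2)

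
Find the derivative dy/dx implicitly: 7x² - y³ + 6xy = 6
Differentiate both sides with respect to x, treating y as y(x). By the chain rule, any term containing y contributes a factor of y' = dy/dx when we differentiate it.

Move every term to one side and write the relation as F(x, y) = 0. Term by term,
  d/dx[7x^2] = 14x
  d/dx[6xy] = 6x·y' + 6y
  d/dx[-y^3] = -3y^2·y'
  d/dx[-6] = 0

The pieces without y' make up ∂F/∂x and the coefficient of y' is ∂F/∂y:
  ∂F/∂x = 14x + 6y,
  ∂F/∂y = 6x - 3y^2.

Since d/dx[F] = ∂F/∂x + (∂F/∂y)·y' = 0, solve for y':
  (∂F/∂y)·y' = -∂F/∂x
  dy/dx = -(∂F/∂x)/(∂F/∂y) = -(14x + 6y)/(6x - 3y^2) = 2(-7x - 3y)/(3(2x - y^2))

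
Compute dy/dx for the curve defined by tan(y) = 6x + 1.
Take d/dx of both sides. Since y is implicitly a function of x, the chain rule attaches a y' = dy/dx factor whenever we differentiate through y.

Set F(x, y) = (left side) − (right side), so the curve is F = 0. Differentiating each term of F:
  d/dx[-6x] = -6
  d/dx[tan(y)] = y'(tan(y)^2 + 1)
  d/dx[-1] = 0

Collecting, the y'-free part is the partial derivative in x and the y' coefficient is the partial derivative in y:
  ∂F/∂x = -6
  ∂F/∂y = tan(y)^2 + 1

so d/dx[F(x, y(x))] = ∂F/∂x + (∂F/∂y)·y' = 0. Rearranging,
  dy/dx = -(∂F/∂x)/(∂F/∂y) = -(-6)/(tan(y)^2 + 1) = 6cos(y)^2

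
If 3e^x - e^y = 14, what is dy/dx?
Differentiate both sides with respect to x, treating y as y(x). By the chain rule, any term containing y contributes a factor of y' = dy/dx when we differentiate it.

Move every term to one side and write the relation as F(x, y) = 0. Term by term,
  d/dx[3e^(x)] = 3e^(x)
  d/dx[-e^(y)] = -y'·e^(y)
  d/dx[-14] = 0

The pieces without y' make up ∂F/∂x and the coefficient of y' is ∂F/∂y:
  ∂F/∂x = 3e^(x),
  ∂F/∂y = -e^(y).

Since d/dx[F] = ∂F/∂x + (∂F/∂y)·y' = 0, solve for y':
  (∂F/∂y)·y' = -∂F/∂x
  dy/dx = -(∂F/∂x)/(∂F/∂y) = -(3e^(x))/(-e^(y)) = 3e^(x - y)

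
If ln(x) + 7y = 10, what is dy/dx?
Differentiate the relation implicitly: treat y = y(x) and apply the chain rule, so every y-derivative picks up a y' = dy/dx factor.

With everything moved to the left-hand side, differentiate term by term:
  d/dx[7y] = 7·y'
  d/dx[ln(x)] = 1/x
  d/dx[-10] = 0

Separating the contributions that come from x directly and those that come through y:
  without y':      1/x
  multiplying y':  7

so (1/x) + (7)·y' = 0, and therefore
  dy/dx = -(1/x)/(7) = -1/(7x)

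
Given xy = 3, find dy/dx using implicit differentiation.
Take d/dx of both sides. Since y is implicitly a function of x, the chain rule attaches a y' = dy/dx factor whenever we differentiate through y.

Set F(x, y) = (left side) − (right side), so the curve is F = 0. Differentiating each term of F:
  d/dx[xy] = x·y' + y
  d/dx[-3] = 0

Collecting, the y'-free part is the partial derivative in x and the y' coefficient is the partial derivative in y:
  ∂F/∂x = y
  ∂F/∂y = x

so d/dx[F(x, y(x))] = ∂F/∂x + (∂F/∂y)·y' = 0. Rearranging,
  dy/dx = -(∂F/∂x)/(∂F/∂y) = -(y)/(x) = -y/x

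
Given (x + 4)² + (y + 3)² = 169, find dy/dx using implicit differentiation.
Differentiate both sides with respect to x, treating y as y(x). By the chain rule, any term containing y contributes a factor of y' = dy/dx when we differentiate it.

Move every term to one side and write the relation as F(x, y) = 0. Term by term,
  d/dx[(x + 4)^2] = 2x + 8
  d/dx[(y + 3)^2] = 2·y'(y + 3)
  d/dx[-169] = 0

The pieces without y' make up ∂F/∂x and the coefficient of y' is ∂F/∂y:
  ∂F/∂x = 2x + 8,
  ∂F/∂y = 2y + 6.

Since d/dx[F] = ∂F/∂x + (∂F/∂y)·y' = 0, solve for y':
  (∂F/∂y)·y' = -∂F/∂x
  dy/dx = -(∂F/∂x)/(∂F/∂y) = -(2x + 8)/(2y + 6) = (-x - 4)/(y + 3)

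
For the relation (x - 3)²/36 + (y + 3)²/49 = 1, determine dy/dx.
Differentiate the relation implicitly: treat y = y(x) and apply the chain rule, so every y-derivative picks up a y' = dy/dx factor.

With everything moved to the left-hand side, differentiate term by term:
  d/dx[(x - 3)^2/36] = x/18 - 1/6
  d/dx[(y + 3)^2/49] = 2·y'(y + 3)/49
  d/dx[-1] = 0

Separating the contributions that come from x directly and those that come through y:
  without y':      x/18 - 1/6
  multiplying y':  2y/49 + 6/49

so (x/18 - 1/6) + (2y/49 + 6/49)·y' = 0, and therefore
  dy/dx = -(x/18 - 1/6)/(2y/49 + 6/49)
        = -((x - 3)/18)/(2(y + 3)/49) = 49(3 - x)/(36(y + 3))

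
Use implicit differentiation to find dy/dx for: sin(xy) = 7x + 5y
Differentiate the relation implicitly: treat y = y(x) and apply the chain rule, so every y-derivative picks up a y' = dy/dx factor.

With everything moved to the left-hand side, differentiate term by term:
  d/dx[-7x] = -7
  d/dx[-5y] = -5·y'
  d/dx[sin(xy)] = (x·y' + y)·cos(xy)

Separating the contributions that come from x directly and those that come through y:
  without y':      y·cos(xy) - 7
  multiplying y':  x·cos(xy) - 5

so (y·cos(xy) - 7) + (x·cos(xy) - 5)·y' = 0, and therefore
  dy/dx = -(y·cos(xy) - 7)/(x·cos(xy) - 5) = (-y·cos(xy) + 7)/(x·cos(xy) - 5)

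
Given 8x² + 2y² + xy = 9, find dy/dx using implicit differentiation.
Differentiate both sides with respect to x, treating y as y(x). By the chain rule, any term containing y contributes a factor of y' = dy/dx when we differentiate it.

Move every term to one side and write the relation as F(x, y) = 0. Term by term,
  d/dx[8x^2] = 16x
  d/dx[xy] = x·y' + y
  d/dx[2y^2] = 4y·y'
  d/dx[-9] = 0

The pieces without y' make up ∂F/∂x and the coefficient of y' is ∂F/∂y:
  ∂F/∂x = 16x + y,
  ∂F/∂y = x + 4y.

Since d/dx[F] = ∂F/∂x + (∂F/∂y)·y' = 0, solve for y':
  (∂F/∂y)·y' = -∂F/∂x
  dy/dx = -(∂F/∂x)/(∂F/∂y) = -(16x + y)/(x + 4y) = (-16x - y)/(x + 4y)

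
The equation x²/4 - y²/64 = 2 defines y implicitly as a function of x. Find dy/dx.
Take d/dx of both sides. Since y is implicitly a function of x, the chain rule attaches a y' = dy/dx factor whenever we differentiate through y.

Set F(x, y) = (left side) − (right side), so the curve is F = 0. Differentiating each term of F:
  d/dx[x^2/4] = x/2
  d/dx[-y^2/64] = -y·y'/32
  d/dx[-2] = 0

Collecting, the y'-free part is the partial derivative in x and the y' coefficient is the partial derivative in y:
  ∂F/∂x = x/2
  ∂F/∂y = -y/32

so d/dx[F(x, y(x))] = ∂F/∂x + (∂F/∂y)·y' = 0. Rearranging,
  dy/dx = -(∂F/∂x)/(∂F/∂y) = -(x/2)/(-y/32) = 16x/y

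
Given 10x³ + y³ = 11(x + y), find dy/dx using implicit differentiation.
Differentiate the relation implicitly: treat y = y(x) and apply the chain rule, so every y-derivative picks up a y' = dy/dx factor.

With everything moved to the left-hand side, differentiate term by term:
  d/dx[10x^3] = 30x^2
  d/dx[-11x] = -11
  d/dx[y^3] = 3y^2·y'
  d/dx[-11y] = -11·y'

Separating the contributions that come from x directly and those that come through y:
  without y':      30x^2 - 11
  multiplying y':  3y^2 - 11

so (30x^2 - 11) + (3y^2 - 11)·y' = 0, and therefore
  dy/dx = -(30x^2 - 11)/(3y^2 - 11) = (11 - 30x^2)/(3y^2 - 11)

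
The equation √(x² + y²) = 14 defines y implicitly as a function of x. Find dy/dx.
Take d/dx of both sides. Since y is implicitly a function of x, the chain rule attaches a y' = dy/dx factor whenever we differentiate through y.

Set F(x, y) = (left side) − (right side), so the curve is F = 0. Differentiating each term of F:
  d/dx[√(x^2 + y^2)] = (x + y·y')/√(x^2 + y^2)
  d/dx[-14] = 0

Collecting, the y'-free part is the partial derivative in x and the y' coefficient is the partial derivative in y:
  ∂F/∂x = x/√(x^2 + y^2)
  ∂F/∂y = y/√(x^2 + y^2)

so d/dx[F(x, y(x))] = ∂F/∂x + (∂F/∂y)·y' = 0. Rearranging,
  dy/dx = -(∂F/∂x)/(∂F/∂y) = -(x/√(x^2 + y^2))/(y/√(x^2 + y^2)) = -x/y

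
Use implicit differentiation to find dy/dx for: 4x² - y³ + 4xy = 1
Take d/dx of both sides. Since y is implicitly a function of x, the chain rule attaches a y' = dy/dx factor whenever we differentiate through y.

Set F(x, y) = (left side) − (right side), so the curve is F = 0. Differentiating each term of F:
  d/dx[4x^2] = 8x
  d/dx[4xy] = 4x·y' + 4y
  d/dx[-y^3] = -3y^2·y'
  d/dx[-1] = 0

Collecting, the y'-free part is the partial derivative in x and the y' coefficient is the partial derivative in y:
  ∂F/∂x = 8x + 4y
  ∂F/∂y = 4x - 3y^2

so d/dx[F(x, y(x))] = ∂F/∂x + (∂F/∂y)·y' = 0. Rearranging,
  dy/dx = -(∂F/∂x)/(∂F/∂y) = -(8x + 4y)/(4x - 3y^2) = 4(-2x - y)/(4x - 3y^2)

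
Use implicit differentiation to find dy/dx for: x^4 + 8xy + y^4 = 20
Apply d/dx to both sides, remembering that y depends on x. Each occurrence of y therefore brings in a y' = dy/dx via the chain rule.

With F(x, y) equal to the left-hand side minus the right, differentiate F term by term:
  d/dx[x^4] = 4x^3
  d/dx[8xy] = 8x·y' + 8y
  d/dx[y^4] = 4y^3·y'
  d/dx[-20] = 0
Adding these up, d/dx[F] = 0 becomes
  (4x^3 + 8y) + (8x + 4y^3)·y' = 0,
so isolating y',
  dy/dx = -(4x^3 + 8y)/(8x + 4y^3) = (-x^3 - 2y)/(2x + y^3)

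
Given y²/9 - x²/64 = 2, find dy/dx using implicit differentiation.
Take d/dx of both sides. Since y is implicitly a function of x, the chain rule attaches a y' = dy/dx factor whenever we differentiate through y.

Set F(x, y) = (left side) − (right side), so the curve is F = 0. Differentiating each term of F:
  d/dx[-x^2/64] = -x/32
  d/dx[y^2/9] = 2y·y'/9
  d/dx[-2] = 0

Collecting, the y'-free part is the partial derivative in x and the y' coefficient is the partial derivative in y:
  ∂F/∂x = -x/32
  ∂F/∂y = 2y/9

so d/dx[F(x, y(x))] = ∂F/∂x + (∂F/∂y)·y' = 0. Rearranging,
  dy/dx = -(∂F/∂x)/(∂F/∂y) = -(-x/32)/(2y/9) = 9x/(64y)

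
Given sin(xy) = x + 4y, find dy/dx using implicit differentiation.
Differentiate the relation implicitly: treat y = y(x) and apply the chain rule, so every y-derivative picks up a y' = dy/dx factor.

With everything moved to the left-hand side, differentiate term by term:
  d/dx[-x] = -1
  d/dx[-4y] = -4·y'
  d/dx[sin(xy)] = (x·y' + y)·cos(xy)

Separating the contributions that come from x directly and those that come through y:
  without y':      y·cos(xy) - 1
  multiplying y':  x·cos(xy) - 4

so (y·cos(xy) - 1) + (x·cos(xy) - 4)·y' = 0, and therefore
  dy/dx = -(y·cos(xy) - 1)/(x·cos(xy) - 4) = (-y·cos(xy) + 1)/(x·cos(xy) - 4)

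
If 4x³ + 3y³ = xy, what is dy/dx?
Differentiate both sides with respect to x, treating y as y(x). By the chain rule, any term containing y contributes a factor of y' = dy/dx when we differentiate it.

Move every term to one side and write the relation as F(x, y) = 0. Term by term,
  d/dx[4x^3] = 12x^2
  d/dx[-xy] = -x·y' - y
  d/dx[3y^3] = 9y^2·y'

The pieces without y' make up ∂F/∂x and the coefficient of y' is ∂F/∂y:
  ∂F/∂x = 12x^2 - y,
  ∂F/∂y = -x + 9y^2.

Since d/dx[F] = ∂F/∂x + (∂F/∂y)·y' = 0, solve for y':
  (∂F/∂y)·y' = -∂F/∂x
  dy/dx = -(∂F/∂x)/(∂F/∂y) = -(12x^2 - y)/(-x + 9y^2) = (12x^2 - y)/(x - 9y^2)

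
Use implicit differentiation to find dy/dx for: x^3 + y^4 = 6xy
Apply d/dx to both sides, remembering that y depends on x. Each occurrence of y therefore brings in a y' = dy/dx via the chain rule.

With F(x, y) equal to the left-hand side minus the right, differentiate F term by term:
  d/dx[x^3] = 3x^2
  d/dx[-6xy] = -6x·y' - 6y
  d/dx[y^4] = 4y^3·y'
Adding these up, d/dx[F] = 0 becomes
  (3x^2 - 6y) + (-6x + 4y^3)·y' = 0,
so isolating y',
  dy/dx = -(3x^2 - 6y)/(-6x + 4y^3) = 3(x^2 - 2y)/(2(3x - 2y^3))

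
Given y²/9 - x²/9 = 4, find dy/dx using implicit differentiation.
Differentiate the relation implicitly: treat y = y(x) and apply the chain rule, so every y-derivative picks up a y' = dy/dx factor.

With everything moved to the left-hand side, differentiate term by term:
  d/dx[-x^2/9] = -2x/9
  d/dx[y^2/9] = 2y·y'/9
  d/dx[-4] = 0

Separating the contributions that come from x directly and those that come through y:
  without y':      -2x/9
  multiplying y':  2y/9

so (-2x/9) + (2y/9)·y' = 0, and therefore
  dy/dx = -(-2x/9)/(2y/9) = x/y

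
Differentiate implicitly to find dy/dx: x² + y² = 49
Differentiate both sides with respect to x, treating y as y(x). By the chain rule, any term containing y contributes a factor of y' = dy/dx when we differentiate it.

Move every term to one side and write the relation as F(x, y) = 0. Term by term,
  d/dx[x^2] = 2x
  d/dx[y^2] = 2y·y'
  d/dx[-49] = 0

The pieces without y' make up ∂F/∂x and the coefficient of y' is ∂F/∂y:
  ∂F/∂x = 2x,
  ∂F/∂y = 2y.

Since d/dx[F] = ∂F/∂x + (∂F/∂y)·y' = 0, solve for y':
  (∂F/∂y)·y' = -∂F/∂x
  dy/dx = -(∂F/∂x)/(∂F/∂y) = -(2x)/(2y) = -x/y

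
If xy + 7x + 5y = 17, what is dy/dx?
Differentiate both sides with respect to x, treating y as y(x). By the chain rule, any term containing y contributes a factor of y' = dy/dx when we differentiate it.

Move every term to one side and write the relation as F(x, y) = 0. Term by term,
  d/dx[xy] = x·y' + y
  d/dx[7x] = 7
  d/dx[5y] = 5·y'
  d/dx[-17] = 0

The pieces without y' make up ∂F/∂x and the coefficient of y' is ∂F/∂y:
  ∂F/∂x = y + 7,
  ∂F/∂y = x + 5.

Since d/dx[F] = ∂F/∂x + (∂F/∂y)·y' = 0, solve for y':
  (∂F/∂y)·y' = -∂F/∂x
  dy/dx = -(∂F/∂x)/(∂F/∂y) = -(y + 7)/(x + 5) = (-y - 7)/(x + 5)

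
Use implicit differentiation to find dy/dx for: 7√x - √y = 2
Differentiate the relation implicitly: treat y = y(x) and apply the chain rule, so every y-derivative picks up a y' = dy/dx factor.

With everything moved to the left-hand side, differentiate term by term:
  d/dx[7√(x)] = 7/(2√(x))
  d/dx[-√(y)] = -y'/(2√(y))
  d/dx[-2] = 0

Separating the contributions that come from x directly and those that come through y:
  without y':      7/(2√(x))
  multiplying y':  -1/(2√(y))

so (7/(2√(x))) + (-1/(2√(y)))·y' = 0, and therefore
  dy/dx = -(7/(2√(x)))/(-1/(2√(y))) = 7√(y)/√(x)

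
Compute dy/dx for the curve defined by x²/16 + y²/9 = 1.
Take d/dx of both sides. Since y is implicitly a function of x, the chain rule attaches a y' = dy/dx factor whenever we differentiate through y.

Set F(x, y) = (left side) − (right side), so the curve is F = 0. Differentiating each term of F:
  d/dx[x^2/16] = x/8
  d/dx[y^2/9] = 2y·y'/9
  d/dx[-1] = 0

Collecting, the y'-free part is the partial derivative in x and the y' coefficient is the partial derivative in y:
  ∂F/∂x = x/8
  ∂F/∂y = 2y/9

so d/dx[F(x, y(x))] = ∂F/∂x + (∂F/∂y)·y' = 0. Rearranging,
  dy/dx = -(∂F/∂x)/(∂F/∂y) = -(x/8)/(2y/9) = -9x/(16y)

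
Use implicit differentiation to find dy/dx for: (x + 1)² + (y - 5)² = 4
Take d/dx of both sides. Since y is implicitly a function of x, the chain rule attaches a y' = dy/dx factor whenever we differentiate through y.

Set F(x, y) = (left side) − (right side), so the curve is F = 0. Differentiating each term of F:
  d/dx[(x + 1)^2] = 2x + 2
  d/dx[(y - 5)^2] = 2·y'(y - 5)
  d/dx[-4] = 0

Collecting, the y'-free part is the partial derivative in x and the y' coefficient is the partial derivative in y:
  ∂F/∂x = 2x + 2
  ∂F/∂y = 2y - 10

so d/dx[F(x, y(x))] = ∂F/∂x + (∂F/∂y)·y' = 0. Rearranging,
  dy/dx = -(∂F/∂x)/(∂F/∂y) = -(2x + 2)/(2y - 10) = (-x - 1)/(y - 5)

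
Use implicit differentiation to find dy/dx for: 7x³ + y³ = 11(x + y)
Apply d/dx to both sides, remembering that y depends on x. Each occurrence of y therefore brings in a y' = dy/dx via the chain rule.

With F(x, y) equal to the left-hand side minus the right, differentiate F term by term:
  d/dx[7x^3] = 21x^2
  d/dx[-11x] = -11
  d/dx[y^3] = 3y^2·y'
  d/dx[-11y] = -11·y'
Adding these up, d/dx[F] = 0 becomes
  (21x^2 - 11) + (3y^2 - 11)·y' = 0,
so isolating y',
  dy/dx = -(21x^2 - 11)/(3y^2 - 11) = (11 - 21x^2)/(3y^2 - 11)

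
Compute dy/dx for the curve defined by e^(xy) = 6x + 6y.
Differentiate the relation implicitly: treat y = y(x) and apply the chain rule, so every y-derivative picks up a y' = dy/dx factor.

With everything moved to the left-hand side, differentiate term by term:
  d/dx[-6x] = -6
  d/dx[-6y] = -6·y'
  d/dx[e^(xy)] = (x·y' + y)·e^(xy)

Separating the contributions that come from x directly and those that come through y:
  without y':      y·e^(xy) - 6
  multiplying y':  x·e^(xy) - 6

so (y·e^(xy) - 6) + (x·e^(xy) - 6)·y' = 0, and therefore
  dy/dx = -(y·e^(xy) - 6)/(x·e^(xy) - 6) = (-y·e^(xy) + 6)/(x·e^(xy) - 6)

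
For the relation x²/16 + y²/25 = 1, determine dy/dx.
Take d/dx of both sides. Since y is implicitly a function of x, the chain rule attaches a y' = dy/dx factor whenever we differentiate through y.

Set F(x, y) = (left side) − (right side), so the curve is F = 0. Differentiating each term of F:
  d/dx[x^2/16] = x/8
  d/dx[y^2/25] = 2y·y'/25
  d/dx[-1] = 0

Collecting, the y'-free part is the partial derivative in x and the y' coefficient is the partial derivative in y:
  ∂F/∂x = x/8
  ∂F/∂y = 2y/25

so d/dx[F(x, y(x))] = ∂F/∂x + (∂F/∂y)·y' = 0. Rearranging,
  dy/dx = -(∂F/∂x)/(∂F/∂y) = -(x/8)/(2y/25) = -25x/(16y)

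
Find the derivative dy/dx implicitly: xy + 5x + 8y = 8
Differentiate the relation implicitly: treat y = y(x) and apply the chain rule, so every y-derivative picks up a y' = dy/dx factor.

With everything moved to the left-hand side, differentiate term by term:
  d/dx[xy] = x·y' + y
  d/dx[5x] = 5
  d/dx[8y] = 8·y'
  d/dx[-8] = 0

Separating the contributions that come from x directly and those that come through y:
  without y':      y + 5
  multiplying y':  x + 8

so (y + 5) + (x + 8)·y' = 0, and therefore
  dy/dx = -(y + 5)/(x + 8) = (-y - 5)/(x + 8)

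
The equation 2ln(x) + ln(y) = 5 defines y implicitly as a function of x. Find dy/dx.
Differentiate both sides with respect to x, treating y as y(x). By the chain rule, any term containing y contributes a factor of y' = dy/dx when we differentiate it.

Move every term to one side and write the relation as F(x, y) = 0. Term by term,
  d/dx[2ln(x)] = 2/x
  d/dx[ln(y)] = y'/y
  d/dx[-5] = 0

The pieces without y' make up ∂F/∂x and the coefficient of y' is ∂F/∂y:
  ∂F/∂x = 2/x,
  ∂F/∂y = 1/y.

Since d/dx[F] = ∂F/∂x + (∂F/∂y)·y' = 0, solve for y':
  (∂F/∂y)·y' = -∂F/∂x
  dy/dx = -(∂F/∂x)/(∂F/∂y) = -(2/x)/(1/y) = -2y/x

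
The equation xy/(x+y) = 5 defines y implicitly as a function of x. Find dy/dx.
Differentiate the relation implicitly: treat y = y(x) and apply the chain rule, so every y-derivative picks up a y' = dy/dx factor.

With everything moved to the left-hand side, differentiate term by term:
  d/dx[xy/(x + y)] = xy(-y' - 1)/(x + y)^2 + x·y'/(x + y) + y/(x + y)
  d/dx[-5] = 0

Separating the contributions that come from x directly and those that come through y:
  without y':      -xy/(x + y)^2 + y/(x + y)
  multiplying y':  -xy/(x + y)^2 + x/(x + y)

so (-xy/(x + y)^2 + y/(x + y)) + (-xy/(x + y)^2 + x/(x + y))·y' = 0, and therefore
  dy/dx = -(-xy/(x + y)^2 + y/(x + y))/(-xy/(x + y)^2 + x/(x + y))
        = -(y^2/(x + y)^2)/(x^2/(x + y)^2) = -y^2/x^2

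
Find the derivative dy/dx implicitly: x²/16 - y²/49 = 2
Differentiate both sides with respect to x, treating y as y(x). By the chain rule, any term containing y contributes a factor of y' = dy/dx when we differentiate it.

Move every term to one side and write the relation as F(x, y) = 0. Term by term,
  d/dx[x^2/16] = x/8
  d/dx[-y^2/49] = -2y·y'/49
  d/dx[-2] = 0

The pieces without y' make up ∂F/∂x and the coefficient of y' is ∂F/∂y:
  ∂F/∂x = x/8,
  ∂F/∂y = -2y/49.

Since d/dx[F] = ∂F/∂x + (∂F/∂y)·y' = 0, solve for y':
  (∂F/∂y)·y' = -∂F/∂x
  dy/dx = -(∂F/∂x)/(∂F/∂y) = -(x/8)/(-2y/49) = 49x/(16y)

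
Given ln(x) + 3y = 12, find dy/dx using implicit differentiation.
Differentiate both sides with respect to x, treating y as y(x). By the chain rule, any term containing y contributes a factor of y' = dy/dx when we differentiate it.

Move every term to one side and write the relation as F(x, y) = 0. Term by term,
  d/dx[3y] = 3·y'
  d/dx[ln(x)] = 1/x
  d/dx[-12] = 0

The pieces without y' make up ∂F/∂x and the coefficient of y' is ∂F/∂y:
  ∂F/∂x = 1/x,
  ∂F/∂y = 3.

Since d/dx[F] = ∂F/∂x + (∂F/∂y)·y' = 0, solve for y':
  (∂F/∂y)·y' = -∂F/∂x
  dy/dx = -(∂F/∂x)/(∂F/∂y) = -(1/x)/(3) = -1/(3x)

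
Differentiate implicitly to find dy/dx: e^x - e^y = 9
Differentiate the relation implicitly: treat y = y(x) and apply the chain rule, so every y-derivative picks up a y' = dy/dx factor.

With everything moved to the left-hand side, differentiate term by term:
  d/dx[e^(x)] = e^(x)
  d/dx[-e^(y)] = -y'·e^(y)
  d/dx[-9] = 0

Separating the contributions that come from x directly and those that come through y:
  without y':      e^(x)
  multiplying y':  -e^(y)

so (e^(x)) + (-e^(y))·y' = 0, and therefore
  dy/dx = -(e^(x))/(-e^(y)) = e^(x - y)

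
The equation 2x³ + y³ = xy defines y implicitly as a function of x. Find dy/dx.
Apply d/dx to both sides, remembering that y depends on x. Each occurrence of y therefore brings in a y' = dy/dx via the chain rule.

With F(x, y) equal to the left-hand side minus the right, differentiate F term by term:
  d/dx[2x^3] = 6x^2
  d/dx[-xy] = -x·y' - y
  d/dx[y^3] = 3y^2·y'
Adding these up, d/dx[F] = 0 becomes
  (6x^2 - y) + (-x + 3y^2)·y' = 0,
so isolating y',
  dy/dx = -(6x^2 - y)/(-x + 3y^2) = (6x^2 - y)/(x - 3y^2)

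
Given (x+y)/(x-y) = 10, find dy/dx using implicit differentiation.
Take d/dx of both sides. Since y is implicitly a function of x, the chain rule attaches a y' = dy/dx factor whenever we differentiate through y.

Set F(x, y) = (left side) − (right side), so the curve is F = 0. Differentiating each term of F:
  d/dx[(x + y)/(x - y)] = (y' + 1)/(x - y) + (x + y)(y' - 1)/(x - y)^2
  d/dx[-10] = 0

Collecting, the y'-free part is the partial derivative in x and the y' coefficient is the partial derivative in y:
  ∂F/∂x = 1/(x - y) - (x + y)/(x - y)^2
  ∂F/∂y = 1/(x - y) + (x + y)/(x - y)^2

so d/dx[F(x, y(x))] = ∂F/∂x + (∂F/∂y)·y' = 0. Rearranging,
  dy/dx = -(∂F/∂x)/(∂F/∂y) = -(1/(x - y) - (x + y)/(x - y)^2)/(1/(x - y) + (x + y)/(x - y)^2)
        = -(-2y/(x - y)^2)/(2x/(x - y)^2) = y/x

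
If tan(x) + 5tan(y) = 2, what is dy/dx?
Take d/dx of both sides. Since y is implicitly a function of x, the chain rule attaches a y' = dy/dx factor whenever we differentiate through y.

Set F(x, y) = (left side) − (right side), so the curve is F = 0. Differentiating each term of F:
  d/dx[tan(x)] = tan(x)^2 + 1
  d/dx[5tan(y)] = 5·y'(tan(y)^2 + 1)
  d/dx[-2] = 0

Collecting, the y'-free part is the partial derivative in x and the y' coefficient is the partial derivative in y:
  ∂F/∂x = tan(x)^2 + 1
  ∂F/∂y = 5tan(y)^2 + 5

so d/dx[F(x, y(x))] = ∂F/∂x + (∂F/∂y)·y' = 0. Rearranging,
  dy/dx = -(∂F/∂x)/(∂F/∂y) = -(tan(x)^2 + 1)/(5tan(y)^2 + 5) = -cos(y)^2/(5cos(x)^2)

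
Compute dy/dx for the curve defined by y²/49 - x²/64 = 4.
Take d/dx of both sides. Since y is implicitly a function of x, the chain rule attaches a y' = dy/dx factor whenever we differentiate through y.

Set F(x, y) = (left side) − (right side), so the curve is F = 0. Differentiating each term of F:
  d/dx[-x^2/64] = -x/32
  d/dx[y^2/49] = 2y·y'/49
  d/dx[-4] = 0

Collecting, the y'-free part is the partial derivative in x and the y' coefficient is the partial derivative in y:
  ∂F/∂x = -x/32
  ∂F/∂y = 2y/49

so d/dx[F(x, y(x))] = ∂F/∂x + (∂F/∂y)·y' = 0. Rearranging,
  dy/dx = -(∂F/∂x)/(∂F/∂y) = -(-x/32)/(2y/49) = 49x/(64y)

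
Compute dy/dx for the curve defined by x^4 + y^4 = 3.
Take d/dx of both sides. Since y is implicitly a function of x, the chain rule attaches a y' = dy/dx factor whenever we differentiate through y.

Set F(x, y) = (left side) − (right side), so the curve is F = 0. Differentiating each term of F:
  d/dx[x^4] = 4x^3
  d/dx[y^4] = 4y^3·y'
  d/dx[-3] = 0

Collecting, the y'-free part is the partial derivative in x and the y' coefficient is the partial derivative in y:
  ∂F/∂x = 4x^3
  ∂F/∂y = 4y^3

so d/dx[F(x, y(x))] = ∂F/∂x + (∂F/∂y)·y' = 0. Rearranging,
  dy/dx = -(∂F/∂x)/(∂F/∂y) = -(4x^3)/(4y^3) = -x^3/y^3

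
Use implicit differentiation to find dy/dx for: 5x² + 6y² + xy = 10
Take d/dx of both sides. Since y is implicitly a function of x, the chain rule attaches a y' = dy/dx factor whenever we differentiate through y.

Set F(x, y) = (left side) − (right side), so the curve is F = 0. Differentiating each term of F:
  d/dx[5x^2] = 10x
  d/dx[xy] = x·y' + y
  d/dx[6y^2] = 12y·y'
  d/dx[-10] = 0

Collecting, the y'-free part is the partial derivative in x and the y' coefficient is the partial derivative in y:
  ∂F/∂x = 10x + y
  ∂F/∂y = x + 12y

so d/dx[F(x, y(x))] = ∂F/∂x + (∂F/∂y)·y' = 0. Rearranging,
  dy/dx = -(∂F/∂x)/(∂F/∂y) = -(10x + y)/(x + 12y) = (-10x - y)/(x + 12y)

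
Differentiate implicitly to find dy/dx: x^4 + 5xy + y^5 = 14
Take d/dx of both sides. Since y is implicitly a function of x, the chain rule attaches a y' = dy/dx factor whenever we differentiate through y.

Set F(x, y) = (left side) − (right side), so the curve is F = 0. Differentiating each term of F:
  d/dx[x^4] = 4x^3
  d/dx[5xy] = 5x·y' + 5y
  d/dx[y^5] = 5y^4·y'
  d/dx[-14] = 0

Collecting, the y'-free part is the partial derivative in x and the y' coefficient is the partial derivative in y:
  ∂F/∂x = 4x^3 + 5y
  ∂F/∂y = 5x + 5y^4

so d/dx[F(x, y(x))] = ∂F/∂x + (∂F/∂y)·y' = 0. Rearranging,
  dy/dx = -(∂F/∂x)/(∂F/∂y) = -(4x^3 + 5y)/(5x + 5y^4) = (-4x^3/5 - y)/(x + y^4)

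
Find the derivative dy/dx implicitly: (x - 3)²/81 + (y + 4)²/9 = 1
Differentiate both sides with respect to x, treating y as y(x). By the chain rule, any term containing y contributes a factor of y' = dy/dx when we differentiate it.

Move every term to one side and write the relation as F(x, y) = 0. Term by term,
  d/dx[(x - 3)^2/81] = 2x/81 - 2/27
  d/dx[(y + 4)^2/9] = 2·y'(y + 4)/9
  d/dx[-1] = 0

The pieces without y' make up ∂F/∂x and the coefficient of y' is ∂F/∂y:
  ∂F/∂x = 2x/81 - 2/27,
  ∂F/∂y = 2y/9 + 8/9.

Since d/dx[F] = ∂F/∂x + (∂F/∂y)·y' = 0, solve for y':
  (∂F/∂y)·y' = -∂F/∂x
  dy/dx = -(∂F/∂x)/(∂F/∂y) = -(2x/81 - 2/27)/(2y/9 + 8/9)
        = -(2(x - 3)/81)/(2(y + 4)/9) = (3 - x)/(9(y + 4))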